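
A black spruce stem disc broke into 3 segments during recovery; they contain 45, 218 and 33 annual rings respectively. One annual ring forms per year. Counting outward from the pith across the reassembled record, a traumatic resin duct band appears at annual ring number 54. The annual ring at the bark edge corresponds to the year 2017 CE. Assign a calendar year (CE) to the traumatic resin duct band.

1775 CE

Total annual rings = 45 + 218 + 33 = 296.
296 − 54 = 242 annual rings lie beyond the traumatic resin duct band toward the bark edge.
2017 − 242 = 1775 CE.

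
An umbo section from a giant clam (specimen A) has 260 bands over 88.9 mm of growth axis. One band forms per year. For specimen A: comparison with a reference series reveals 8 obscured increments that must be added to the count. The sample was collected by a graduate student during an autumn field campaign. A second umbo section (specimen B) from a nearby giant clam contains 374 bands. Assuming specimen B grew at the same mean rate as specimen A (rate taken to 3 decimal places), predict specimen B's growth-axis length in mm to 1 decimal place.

Specimen A: true band count = 260 + 8 = 268.
A: Extension rate ≈ 88.9 / 268 = 0.332 mm/year.
B's length ≈ 0.332 × 374 = 124.2 mm.

124.2 mm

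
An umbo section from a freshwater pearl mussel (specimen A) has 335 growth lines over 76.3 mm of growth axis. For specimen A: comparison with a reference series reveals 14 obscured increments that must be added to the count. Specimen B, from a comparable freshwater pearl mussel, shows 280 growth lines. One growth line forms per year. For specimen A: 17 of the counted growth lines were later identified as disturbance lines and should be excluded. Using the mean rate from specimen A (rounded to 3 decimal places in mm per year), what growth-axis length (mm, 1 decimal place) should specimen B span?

64.4 mm

Specimen A: correcting the raw count gives 335 − 17 + 14 = 332 true growth lines.
A: 76.3 mm over 332 years gives 76.3 / 332 ≈ 0.230 mm per year.
For B, 0.230 mm/year × 280 years = 64.4 mm.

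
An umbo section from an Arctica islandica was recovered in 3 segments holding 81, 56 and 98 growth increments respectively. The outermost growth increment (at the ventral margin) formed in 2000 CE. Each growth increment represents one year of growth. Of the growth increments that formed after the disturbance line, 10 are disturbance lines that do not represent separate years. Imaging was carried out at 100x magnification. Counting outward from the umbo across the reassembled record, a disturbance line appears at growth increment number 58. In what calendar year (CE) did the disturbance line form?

Total growth increments = 81 + 56 + 98 = 235.
The disturbance line sits at growth increment 58 from the umbo, so 235 − 58 = 177 growth increments formed after it.
177 − 10 false = 167 true growth increments after the disturbance line.
The growth increment at the ventral margin is 2000 CE, so the disturbance line dates to 2000 − 167 = 1833 CE.

1833 CE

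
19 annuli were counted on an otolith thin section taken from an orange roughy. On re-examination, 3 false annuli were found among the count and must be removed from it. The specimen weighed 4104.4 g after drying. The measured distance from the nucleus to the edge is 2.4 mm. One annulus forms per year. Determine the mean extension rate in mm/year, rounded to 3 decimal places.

Correcting the raw count gives 19 − 3 = 16 true annuli.
2.4 mm over 16 years gives 2.4 / 16 ≈ 0.150 mm/year.

0.150 mm/year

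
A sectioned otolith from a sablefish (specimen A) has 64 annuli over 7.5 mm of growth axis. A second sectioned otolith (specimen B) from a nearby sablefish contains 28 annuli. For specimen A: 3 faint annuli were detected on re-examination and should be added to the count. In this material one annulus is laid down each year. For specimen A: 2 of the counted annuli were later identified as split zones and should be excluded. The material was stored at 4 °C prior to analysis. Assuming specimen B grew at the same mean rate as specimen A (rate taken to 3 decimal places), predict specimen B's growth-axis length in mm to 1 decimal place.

Specimen A: true annulus count = 64 − 2 + 3 = 65.
A: Mean rate = 7.5 mm / 65 years ≈ 0.115 mm/yr.
Length of B = 0.115 × 28 = 3.2 mm.

3.2 mm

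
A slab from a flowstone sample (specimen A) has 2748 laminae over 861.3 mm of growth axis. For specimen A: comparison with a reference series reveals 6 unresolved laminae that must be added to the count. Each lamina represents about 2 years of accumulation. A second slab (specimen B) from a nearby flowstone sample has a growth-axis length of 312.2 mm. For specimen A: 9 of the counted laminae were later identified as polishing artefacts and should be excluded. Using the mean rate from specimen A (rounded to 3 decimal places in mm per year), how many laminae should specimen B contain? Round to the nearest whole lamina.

Specimen A: true lamina count = 2748 − 9 + 6 = 2745.
Specimen A: at 2 years per lamina, 2745 × 2 = 5490 years.
A: Extension rate ≈ 861.3 / 5490 = 0.157 mm/year.
For B, 312.2 / 0.157 = 1988.54 years; at 2 years per lamina that is 1988.54 / 2 ≈ 994 laminae.

994 laminae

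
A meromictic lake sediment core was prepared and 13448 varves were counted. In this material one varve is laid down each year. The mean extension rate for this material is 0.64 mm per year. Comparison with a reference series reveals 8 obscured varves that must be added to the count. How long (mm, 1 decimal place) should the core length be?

Correcting the raw count gives 13448 + 8 = 13456 true varves.
13456 years at 0.64 mm/year gives 0.64 × 13456 = 8611.8 mm.

8611.8 mm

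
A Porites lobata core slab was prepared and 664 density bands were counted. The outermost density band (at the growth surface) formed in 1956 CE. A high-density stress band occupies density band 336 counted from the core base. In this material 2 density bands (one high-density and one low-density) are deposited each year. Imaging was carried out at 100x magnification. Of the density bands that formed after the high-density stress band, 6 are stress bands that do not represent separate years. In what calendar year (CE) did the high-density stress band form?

Between density band 336 and the growth surface there are 664 − 336 = 328 density bands.
Excluding 6 false density bands: 328 − 6 = 322.
Dividing by 2 density bands per year: 322 / 2 = 161 years.
Counting back 161 years from 1956 CE places the high-density stress band in 1956 − 161 = 1795 CE.

1795 CE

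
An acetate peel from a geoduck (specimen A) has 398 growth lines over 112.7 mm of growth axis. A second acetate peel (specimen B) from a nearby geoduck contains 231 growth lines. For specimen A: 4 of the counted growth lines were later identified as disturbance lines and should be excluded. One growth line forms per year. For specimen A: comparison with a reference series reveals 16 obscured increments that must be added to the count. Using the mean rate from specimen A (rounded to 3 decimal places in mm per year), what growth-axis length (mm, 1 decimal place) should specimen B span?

Specimen A: adjusted count: 398 − 4 + 16 = 410 growth lines.
A: Extension rate ≈ 112.7 / 410 = 0.275 mm per year.
Length of B = 0.275 × 231 = 63.5 mm.

63.5 mm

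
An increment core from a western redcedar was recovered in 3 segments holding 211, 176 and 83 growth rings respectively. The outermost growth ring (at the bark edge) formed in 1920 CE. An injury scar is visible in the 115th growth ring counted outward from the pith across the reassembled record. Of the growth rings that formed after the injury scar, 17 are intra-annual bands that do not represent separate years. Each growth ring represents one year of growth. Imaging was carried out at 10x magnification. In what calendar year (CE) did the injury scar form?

1582 CE

Total growth rings = 211 + 176 + 83 = 470.
The injury scar sits at growth ring 115 from the pith, so 470 − 115 = 355 growth rings formed after it.
Removing the 17 false growth rings leaves 355 − 17 = 338 true growth rings beyond the injury scar.
Counting back 338 years from 1920 CE places the injury scar in 1920 − 338 = 1582 CE.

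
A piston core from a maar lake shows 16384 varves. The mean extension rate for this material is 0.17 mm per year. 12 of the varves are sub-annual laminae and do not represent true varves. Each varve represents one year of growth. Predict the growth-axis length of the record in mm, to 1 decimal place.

2783.2 mm

After corrections the count is 16384 − 12 = 16372 varves.
Predicted length = 0.17 mm/year × 16372 years = 2783.2 mm.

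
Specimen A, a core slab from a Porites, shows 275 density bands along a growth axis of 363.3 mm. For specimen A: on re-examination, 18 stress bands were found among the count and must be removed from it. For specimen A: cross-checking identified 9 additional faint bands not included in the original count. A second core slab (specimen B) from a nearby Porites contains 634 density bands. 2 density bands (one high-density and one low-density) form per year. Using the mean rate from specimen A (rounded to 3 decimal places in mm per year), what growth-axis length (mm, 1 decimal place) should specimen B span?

866.0 mm

Specimen A: adjusted count: 275 − 18 + 9 = 266 density bands.
Specimen A: dividing by 2 density bands per year: 266 / 2 = 133 years.
A: 363.3 mm over 133 years gives 363.3 / 133 ≈ 2.732 mm/yr.
Specimen B: 634 density bands at 2 per year is 634 / 2 = 317 years. For B, 2.732 mm/year × 317 years = 866.0 mm.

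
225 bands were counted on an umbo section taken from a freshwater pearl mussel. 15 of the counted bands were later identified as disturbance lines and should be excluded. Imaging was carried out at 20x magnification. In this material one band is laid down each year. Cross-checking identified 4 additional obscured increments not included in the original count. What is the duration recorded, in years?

Correcting the raw count gives 225 − 15 + 4 = 214 true bands.
With a one-to-one band periodicity this is 214 years.

214 years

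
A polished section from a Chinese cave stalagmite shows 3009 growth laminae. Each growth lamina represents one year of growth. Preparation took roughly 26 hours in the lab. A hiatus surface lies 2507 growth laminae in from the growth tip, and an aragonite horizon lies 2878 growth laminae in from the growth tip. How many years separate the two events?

2878 − 2507 = 371 growth laminae lie between the two events.
That is 371 years at one growth lamina per year.

371 years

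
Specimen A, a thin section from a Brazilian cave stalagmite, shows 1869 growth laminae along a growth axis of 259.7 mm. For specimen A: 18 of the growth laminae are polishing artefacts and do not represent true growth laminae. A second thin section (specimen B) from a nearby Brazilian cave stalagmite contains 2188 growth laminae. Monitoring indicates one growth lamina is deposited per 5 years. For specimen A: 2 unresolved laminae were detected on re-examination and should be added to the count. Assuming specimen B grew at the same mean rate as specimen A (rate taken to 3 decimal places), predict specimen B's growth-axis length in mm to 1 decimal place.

306.3 mm

Specimen A: correcting the raw count gives 1869 − 18 + 2 = 1853 true growth laminae.
Specimen A: multiplying by 5 years per growth lamina: 1853 × 5 = 9265 years.
A: 259.7 mm over 9265 years gives 259.7 / 9265 ≈ 0.028 mm/yr.
Specimen B: multiplying by 5 years per growth lamina: 2188 × 5 = 10940 years. Length of B = 0.028 × 10940 = 306.3 mm.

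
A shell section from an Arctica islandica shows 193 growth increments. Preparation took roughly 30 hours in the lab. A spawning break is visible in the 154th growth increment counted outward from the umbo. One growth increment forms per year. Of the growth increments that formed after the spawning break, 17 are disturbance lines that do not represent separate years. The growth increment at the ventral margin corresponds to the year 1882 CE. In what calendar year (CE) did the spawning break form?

1860 CE

The spawning break sits at growth increment 154 from the umbo, so 193 − 154 = 39 growth increments formed after it.
39 − 17 false = 22 true growth increments after the spawning break.
The growth increment at the ventral margin is 1882 CE, so the spawning break dates to 1882 − 22 = 1860 CE.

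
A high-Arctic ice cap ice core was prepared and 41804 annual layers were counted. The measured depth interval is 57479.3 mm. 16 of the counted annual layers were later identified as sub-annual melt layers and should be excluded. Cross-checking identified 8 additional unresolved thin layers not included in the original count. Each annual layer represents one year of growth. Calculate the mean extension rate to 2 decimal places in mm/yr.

Adjusted count: 41804 − 16 + 8 = 41796 annual layers.
Extension rate ≈ 57479.3 / 41796 = 1.38 mm/yr.

1.38 mm/yr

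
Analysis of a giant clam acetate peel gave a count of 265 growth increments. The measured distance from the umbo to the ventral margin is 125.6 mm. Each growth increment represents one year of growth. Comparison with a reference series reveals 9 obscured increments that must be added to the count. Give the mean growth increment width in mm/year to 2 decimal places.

Adjusted count: 265 + 9 = 274 growth increments.
Mean rate = 125.6 mm / 274 years ≈ 0.46 mm/year.

0.46 mm/year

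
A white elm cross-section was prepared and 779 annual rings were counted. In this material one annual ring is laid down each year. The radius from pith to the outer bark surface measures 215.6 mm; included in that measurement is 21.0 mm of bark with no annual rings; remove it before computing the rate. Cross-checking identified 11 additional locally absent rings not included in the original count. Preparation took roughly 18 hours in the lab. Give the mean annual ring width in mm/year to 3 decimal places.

0.246 mm/year

True annual ring count = 779 + 11 = 790.
The growth record spans 215.6 − 21.0 = 194.6 mm.
194.6 mm over 790 years gives 194.6 / 790 ≈ 0.246 mm/year.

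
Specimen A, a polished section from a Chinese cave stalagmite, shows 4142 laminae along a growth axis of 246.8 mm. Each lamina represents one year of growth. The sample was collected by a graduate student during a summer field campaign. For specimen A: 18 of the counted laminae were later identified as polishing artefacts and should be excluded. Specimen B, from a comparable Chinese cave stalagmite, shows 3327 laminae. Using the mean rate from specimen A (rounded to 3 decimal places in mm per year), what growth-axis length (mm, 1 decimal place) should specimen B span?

Specimen A: true lamina count = 4142 − 18 = 4124.
A: 246.8 mm over 4124 years gives 246.8 / 4124 ≈ 0.060 mm per year.
B's length ≈ 0.060 × 3327 = 199.6 mm.

199.6 mm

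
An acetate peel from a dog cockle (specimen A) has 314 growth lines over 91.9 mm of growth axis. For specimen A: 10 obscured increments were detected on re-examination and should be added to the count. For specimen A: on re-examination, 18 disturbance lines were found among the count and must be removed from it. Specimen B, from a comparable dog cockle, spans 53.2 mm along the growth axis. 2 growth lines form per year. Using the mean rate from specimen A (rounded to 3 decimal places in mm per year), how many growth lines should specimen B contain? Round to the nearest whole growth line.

177 growth lines

Specimen A: after corrections the count is 314 − 18 + 10 = 306 growth lines.
Specimen A: 306 growth lines at 2 per year is 306 / 2 = 153 years.
A: Extension rate ≈ 91.9 / 153 = 0.601 mm/year.
Specimen B: 53.2 mm / 0.601 mm per year = 88.52 years; at 2 growth lines per year that is 88.52 × 2 ≈ 177 growth lines.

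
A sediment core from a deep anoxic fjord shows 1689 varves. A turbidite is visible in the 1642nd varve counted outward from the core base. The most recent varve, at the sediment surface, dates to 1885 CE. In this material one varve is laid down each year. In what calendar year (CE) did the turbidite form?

The turbidite sits at varve 1642 from the core base, so 1689 − 1642 = 47 varves formed after it.
Counting back 47 years from 1885 CE places the turbidite in 1885 − 47 = 1838 CE.

1838 CE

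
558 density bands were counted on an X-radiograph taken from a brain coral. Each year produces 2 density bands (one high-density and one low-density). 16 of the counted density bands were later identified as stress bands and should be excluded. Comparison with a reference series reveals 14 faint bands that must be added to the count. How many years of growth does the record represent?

278 years

Correcting the raw count gives 558 − 16 + 14 = 556 true density bands.
556 density bands at 2 per year is 556 / 2 = 278 years.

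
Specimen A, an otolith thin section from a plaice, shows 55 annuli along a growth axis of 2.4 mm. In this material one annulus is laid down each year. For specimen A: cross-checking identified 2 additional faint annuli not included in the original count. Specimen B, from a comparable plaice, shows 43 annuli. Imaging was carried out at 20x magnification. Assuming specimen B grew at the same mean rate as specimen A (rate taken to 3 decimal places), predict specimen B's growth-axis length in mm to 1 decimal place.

Specimen A: after corrections the count is 55 + 2 = 57 annuli.
A: 2.4 mm over 57 years gives 2.4 / 57 ≈ 0.042 mm per year.
For B, 0.042 mm/year × 43 years = 1.8 mm.

1.8 mm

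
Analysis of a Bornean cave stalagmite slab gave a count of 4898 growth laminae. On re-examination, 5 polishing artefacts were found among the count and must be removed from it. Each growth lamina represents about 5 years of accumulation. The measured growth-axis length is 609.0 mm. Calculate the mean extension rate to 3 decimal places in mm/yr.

After corrections the count is 4898 − 5 = 4893 growth laminae.
At 5 years per growth lamina, 4893 × 5 = 24465 years.
Extension rate ≈ 609.0 / 24465 = 0.025 mm/yr.

0.025 mm/yr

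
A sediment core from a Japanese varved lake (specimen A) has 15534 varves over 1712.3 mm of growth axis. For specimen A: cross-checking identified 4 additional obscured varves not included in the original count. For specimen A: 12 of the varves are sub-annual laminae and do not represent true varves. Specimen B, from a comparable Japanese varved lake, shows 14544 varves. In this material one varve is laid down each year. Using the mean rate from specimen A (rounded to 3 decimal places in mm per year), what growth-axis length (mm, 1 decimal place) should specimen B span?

Specimen A: true varve count = 15534 − 12 + 4 = 15526.
A: Mean rate = 1712.3 mm / 15526 years ≈ 0.110 mm/year.
Length of B = 0.110 × 14544 = 1599.8 mm.

1599.8 mm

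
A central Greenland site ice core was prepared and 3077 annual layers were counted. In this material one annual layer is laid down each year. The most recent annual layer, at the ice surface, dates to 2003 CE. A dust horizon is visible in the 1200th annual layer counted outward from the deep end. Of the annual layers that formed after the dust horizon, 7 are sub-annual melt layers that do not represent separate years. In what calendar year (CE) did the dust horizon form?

The dust horizon sits at annual layer 1200 from the deep end, so 3077 − 1200 = 1877 annual layers formed after it.
1877 − 7 false = 1870 true annual layers after the dust horizon.
2003 − 1870 = 133 CE.

133 CE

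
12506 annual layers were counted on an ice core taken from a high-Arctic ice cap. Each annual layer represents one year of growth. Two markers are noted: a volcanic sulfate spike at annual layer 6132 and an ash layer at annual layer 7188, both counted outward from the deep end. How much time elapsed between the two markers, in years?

1056 years

7188 − 6132 = 1056 annual layers lie between the two events.
At one annual layer per year, 1056 years elapsed between them.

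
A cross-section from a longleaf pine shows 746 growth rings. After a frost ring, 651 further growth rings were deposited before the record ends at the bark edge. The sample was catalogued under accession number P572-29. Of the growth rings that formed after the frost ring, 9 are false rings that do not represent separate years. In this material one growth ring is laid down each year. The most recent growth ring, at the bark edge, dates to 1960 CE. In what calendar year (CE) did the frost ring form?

There are 651 growth rings younger than the frost ring.
Excluding 9 false growth rings: 651 − 9 = 642.
The growth ring at the bark edge is 1960 CE, so the frost ring dates to 1960 − 642 = 1318 CE.

1318 CE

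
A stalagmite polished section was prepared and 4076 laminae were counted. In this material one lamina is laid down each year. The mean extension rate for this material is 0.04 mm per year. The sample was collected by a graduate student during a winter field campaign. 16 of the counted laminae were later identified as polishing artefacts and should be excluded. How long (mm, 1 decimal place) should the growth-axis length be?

True lamina count = 4076 − 16 = 4060.
Predicted length = 0.04 mm/year × 4060 years = 162.4 mm.

162.4 mm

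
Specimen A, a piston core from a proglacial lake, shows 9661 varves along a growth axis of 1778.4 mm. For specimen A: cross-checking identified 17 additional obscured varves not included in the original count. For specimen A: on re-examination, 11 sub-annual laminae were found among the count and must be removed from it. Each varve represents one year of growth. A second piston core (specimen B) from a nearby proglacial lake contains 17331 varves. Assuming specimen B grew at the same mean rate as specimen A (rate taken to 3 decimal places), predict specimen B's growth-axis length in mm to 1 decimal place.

3188.9 mm

Specimen A: after corrections the count is 9661 − 11 + 17 = 9667 varves.
A: Extension rate ≈ 1778.4 / 9667 = 0.184 mm/yr.
For B, 0.184 mm/year × 17331 years = 3188.9 mm.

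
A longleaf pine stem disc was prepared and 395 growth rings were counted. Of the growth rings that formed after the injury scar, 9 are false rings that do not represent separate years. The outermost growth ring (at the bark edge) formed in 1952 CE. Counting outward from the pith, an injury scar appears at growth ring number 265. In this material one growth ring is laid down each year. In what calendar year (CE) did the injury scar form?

1831 CE

The injury scar sits at growth ring 265 from the pith, so 395 − 265 = 130 growth rings formed after it.
Removing the 9 false growth rings leaves 130 − 9 = 121 true growth rings beyond the injury scar.
The growth ring at the bark edge is 1952 CE, so the injury scar dates to 1952 − 121 = 1831 CE.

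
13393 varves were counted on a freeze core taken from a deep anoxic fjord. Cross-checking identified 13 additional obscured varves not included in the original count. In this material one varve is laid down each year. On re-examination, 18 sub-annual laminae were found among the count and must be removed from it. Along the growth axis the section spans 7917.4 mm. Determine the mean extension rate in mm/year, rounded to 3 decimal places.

Adjusted count: 13393 − 18 + 13 = 13388 varves.
Extension rate ≈ 7917.4 / 13388 = 0.591 mm/year.

0.591 mm/year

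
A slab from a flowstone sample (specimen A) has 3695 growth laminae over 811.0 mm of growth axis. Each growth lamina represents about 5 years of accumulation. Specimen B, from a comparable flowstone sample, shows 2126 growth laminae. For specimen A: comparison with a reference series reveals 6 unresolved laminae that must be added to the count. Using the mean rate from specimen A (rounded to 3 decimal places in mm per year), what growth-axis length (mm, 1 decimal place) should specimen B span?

Specimen A: true growth lamina count = 3695 + 6 = 3701.
Specimen A: multiplying by 5 years per growth lamina: 3701 × 5 = 18505 years.
A: Mean rate = 811.0 mm / 18505 years ≈ 0.044 mm/yr.
Specimen B: 2126 growth laminae at 5 years each span 2126 × 5 = 10630 years. B's length ≈ 0.044 × 10630 = 467.7 mm.

467.7 mm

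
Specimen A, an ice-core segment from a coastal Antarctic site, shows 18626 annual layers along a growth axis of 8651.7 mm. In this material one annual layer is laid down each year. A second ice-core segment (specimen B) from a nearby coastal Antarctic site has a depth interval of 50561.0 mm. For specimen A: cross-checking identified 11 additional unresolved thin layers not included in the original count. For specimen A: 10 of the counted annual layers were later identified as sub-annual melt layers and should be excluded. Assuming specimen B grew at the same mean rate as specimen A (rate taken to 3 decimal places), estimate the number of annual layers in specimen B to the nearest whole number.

Specimen A: adjusted count: 18626 − 10 + 11 = 18627 annual layers.
A: Extension rate ≈ 8651.7 / 18627 = 0.464 mm/yr.
B spans 50561.0 / 0.464 = 108967.67 years ≈ 108968 annual layers.

108968 annual layers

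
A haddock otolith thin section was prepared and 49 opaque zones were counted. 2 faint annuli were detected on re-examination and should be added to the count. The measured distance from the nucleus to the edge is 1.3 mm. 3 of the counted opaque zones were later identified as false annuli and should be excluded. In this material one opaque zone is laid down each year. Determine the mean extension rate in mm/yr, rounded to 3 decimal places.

After corrections the count is 49 − 3 + 2 = 48 opaque zones.
1.3 mm over 48 years gives 1.3 / 48 ≈ 0.027 mm/yr.

0.027 mm/yr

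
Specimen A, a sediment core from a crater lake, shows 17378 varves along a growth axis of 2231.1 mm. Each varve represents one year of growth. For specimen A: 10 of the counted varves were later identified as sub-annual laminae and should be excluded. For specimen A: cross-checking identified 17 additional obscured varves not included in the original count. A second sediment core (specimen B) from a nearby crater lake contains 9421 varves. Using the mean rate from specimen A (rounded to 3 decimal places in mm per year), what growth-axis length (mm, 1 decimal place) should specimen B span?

1205.9 mm

Specimen A: after corrections the count is 17378 − 10 + 17 = 17385 varves.
A: Mean rate = 2231.1 mm / 17385 years ≈ 0.128 mm per year.
B's length ≈ 0.128 × 9421 = 1205.9 mm.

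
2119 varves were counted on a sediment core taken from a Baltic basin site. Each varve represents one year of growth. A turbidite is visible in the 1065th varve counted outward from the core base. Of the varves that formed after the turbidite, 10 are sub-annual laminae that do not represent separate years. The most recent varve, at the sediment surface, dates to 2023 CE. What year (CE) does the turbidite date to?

Between varve 1065 and the sediment surface there are 2119 − 1065 = 1054 varves.
1054 − 10 false = 1044 true varves after the turbidite.
The varve at the sediment surface is 2023 CE, so the turbidite dates to 2023 − 1044 = 979 CE.

979 CE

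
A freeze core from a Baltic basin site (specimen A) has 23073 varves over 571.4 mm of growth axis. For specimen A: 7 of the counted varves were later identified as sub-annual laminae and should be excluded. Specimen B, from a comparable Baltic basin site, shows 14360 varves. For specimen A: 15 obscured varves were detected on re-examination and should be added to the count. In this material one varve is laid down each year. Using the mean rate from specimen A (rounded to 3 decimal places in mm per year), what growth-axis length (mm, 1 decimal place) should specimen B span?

359.0 mm

Specimen A: correcting the raw count gives 23073 − 7 + 15 = 23081 true varves.
A: 571.4 mm over 23081 years gives 571.4 / 23081 ≈ 0.025 mm/yr.
B's length ≈ 0.025 × 14360 = 359.0 mm.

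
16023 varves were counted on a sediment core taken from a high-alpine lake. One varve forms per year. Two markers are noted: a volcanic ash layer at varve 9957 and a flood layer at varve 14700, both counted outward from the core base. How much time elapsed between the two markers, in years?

Separation: 14700 − 9957 = 4743 varves.
One varve per year makes the interval 4743 years.

4743 years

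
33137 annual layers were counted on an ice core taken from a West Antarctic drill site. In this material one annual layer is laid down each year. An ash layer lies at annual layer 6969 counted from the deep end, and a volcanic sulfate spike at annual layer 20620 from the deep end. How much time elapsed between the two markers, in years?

20620 − 6969 = 13651 annual layers lie between the two events.
At one annual layer per year, 13651 years elapsed between them.

13651 years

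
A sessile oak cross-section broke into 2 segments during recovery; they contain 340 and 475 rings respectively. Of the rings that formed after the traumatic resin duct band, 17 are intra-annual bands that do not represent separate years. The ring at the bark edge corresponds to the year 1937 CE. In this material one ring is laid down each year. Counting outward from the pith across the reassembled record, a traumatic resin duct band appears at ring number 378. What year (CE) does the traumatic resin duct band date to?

Total rings = 340 + 475 = 815.
The traumatic resin duct band sits at ring 378 from the pith, so 815 − 378 = 437 rings formed after it.
Excluding 17 false rings: 437 − 17 = 420.
Counting back 420 years from 1937 CE places the traumatic resin duct band in 1937 − 420 = 1517 CE.

1517 CE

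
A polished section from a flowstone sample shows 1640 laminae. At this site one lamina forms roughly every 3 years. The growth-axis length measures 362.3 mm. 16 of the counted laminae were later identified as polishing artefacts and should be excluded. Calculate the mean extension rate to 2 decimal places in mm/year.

Adjusted count: 1640 − 16 = 1624 laminae.
At 3 years per lamina, 1624 × 3 = 4872 years.
Mean rate = 362.3 mm / 4872 years ≈ 0.07 mm/year.

0.07 mm/year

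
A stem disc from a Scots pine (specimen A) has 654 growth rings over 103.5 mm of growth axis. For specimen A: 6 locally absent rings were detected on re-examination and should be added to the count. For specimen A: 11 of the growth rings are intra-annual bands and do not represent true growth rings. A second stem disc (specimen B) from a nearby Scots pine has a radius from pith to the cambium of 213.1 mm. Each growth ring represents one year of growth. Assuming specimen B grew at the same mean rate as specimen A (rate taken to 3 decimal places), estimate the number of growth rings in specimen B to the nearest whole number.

Specimen A: true growth ring count = 654 − 11 + 6 = 649.
A: Extension rate ≈ 103.5 / 649 = 0.159 mm per year.
B spans 213.1 / 0.159 = 1340.25 years ≈ 1340 growth rings.

1340 growth rings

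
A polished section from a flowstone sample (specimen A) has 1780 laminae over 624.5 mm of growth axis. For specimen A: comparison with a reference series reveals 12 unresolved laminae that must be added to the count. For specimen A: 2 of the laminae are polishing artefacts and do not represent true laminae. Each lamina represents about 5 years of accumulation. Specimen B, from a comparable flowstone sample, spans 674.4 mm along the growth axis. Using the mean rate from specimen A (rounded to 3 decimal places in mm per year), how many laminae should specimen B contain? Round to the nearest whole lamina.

Specimen A: after corrections the count is 1780 − 2 + 12 = 1790 laminae.
Specimen A: at 5 years per lamina, 1790 × 5 = 8950 years.
A: Extension rate ≈ 624.5 / 8950 = 0.070 mm/year.
For B, 674.4 / 0.070 = 9634.29 years; at 5 years per lamina that is 9634.29 / 5 ≈ 1927 laminae.

1927 laminae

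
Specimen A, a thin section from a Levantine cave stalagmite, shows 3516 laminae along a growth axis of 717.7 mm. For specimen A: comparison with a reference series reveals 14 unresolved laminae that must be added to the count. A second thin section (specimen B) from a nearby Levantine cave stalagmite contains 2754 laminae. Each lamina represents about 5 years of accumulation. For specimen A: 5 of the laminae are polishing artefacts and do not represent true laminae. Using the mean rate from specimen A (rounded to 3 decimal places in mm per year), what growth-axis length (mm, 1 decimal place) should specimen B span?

564.6 mm

Specimen A: true lamina count = 3516 − 5 + 14 = 3525.
Specimen A: multiplying by 5 years per lamina: 3525 × 5 = 17625 years.
A: Mean rate = 717.7 mm / 17625 years ≈ 0.041 mm/year.
Specimen B: multiplying by 5 years per lamina: 2754 × 5 = 13770 years. For B, 0.041 mm/year × 13770 years = 564.6 mm.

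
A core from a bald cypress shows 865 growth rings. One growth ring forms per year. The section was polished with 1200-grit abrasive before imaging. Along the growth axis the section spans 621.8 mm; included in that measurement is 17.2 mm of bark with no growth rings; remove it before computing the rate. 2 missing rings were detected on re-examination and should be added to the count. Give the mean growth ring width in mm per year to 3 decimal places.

0.697 mm per year

True growth ring count = 865 + 2 = 867.
The growth record spans 621.8 − 17.2 = 604.6 mm.
604.6 mm over 867 years gives 604.6 / 867 ≈ 0.697 mm per year.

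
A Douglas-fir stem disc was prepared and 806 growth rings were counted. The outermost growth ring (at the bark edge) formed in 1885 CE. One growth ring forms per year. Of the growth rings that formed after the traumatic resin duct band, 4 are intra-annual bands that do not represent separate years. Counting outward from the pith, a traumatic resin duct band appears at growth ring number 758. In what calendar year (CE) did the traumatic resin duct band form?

1841 CE

806 − 758 = 48 growth rings lie beyond the traumatic resin duct band toward the bark edge.
Excluding 4 false growth rings: 48 − 4 = 44.
Counting back 44 years from 1885 CE places the traumatic resin duct band in 1885 − 44 = 1841 CE.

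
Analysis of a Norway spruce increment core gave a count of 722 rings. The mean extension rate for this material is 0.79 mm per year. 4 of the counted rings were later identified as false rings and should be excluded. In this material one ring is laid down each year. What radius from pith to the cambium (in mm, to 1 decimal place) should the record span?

567.2 mm

After corrections the count is 722 − 4 = 718 rings.
Predicted length = 0.79 mm/year × 718 years = 567.2 mm.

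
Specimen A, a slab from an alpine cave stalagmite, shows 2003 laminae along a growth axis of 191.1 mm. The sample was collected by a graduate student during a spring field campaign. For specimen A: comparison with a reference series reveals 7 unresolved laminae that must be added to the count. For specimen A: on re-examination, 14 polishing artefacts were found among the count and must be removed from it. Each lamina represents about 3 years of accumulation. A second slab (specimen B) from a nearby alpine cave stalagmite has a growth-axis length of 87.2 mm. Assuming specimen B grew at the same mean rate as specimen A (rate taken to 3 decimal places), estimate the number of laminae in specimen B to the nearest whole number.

Specimen A: after corrections the count is 2003 − 14 + 7 = 1996 laminae.
Specimen A: 1996 laminae at 3 years each span 1996 × 3 = 5988 years.
A: 191.1 mm over 5988 years gives 191.1 / 5988 ≈ 0.032 mm per year.
Specimen B: 87.2 mm / 0.032 mm per year = 2725.00 years; at 3 years per lamina that is 2725.00 / 3 ≈ 908 laminae.

908 laminae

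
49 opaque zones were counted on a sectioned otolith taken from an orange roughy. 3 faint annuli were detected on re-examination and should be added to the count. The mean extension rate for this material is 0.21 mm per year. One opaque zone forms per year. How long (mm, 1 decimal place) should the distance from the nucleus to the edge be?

After corrections the count is 49 + 3 = 52 opaque zones.
Predicted length = 0.21 mm/year × 52 years = 10.9 mm.

10.9 mm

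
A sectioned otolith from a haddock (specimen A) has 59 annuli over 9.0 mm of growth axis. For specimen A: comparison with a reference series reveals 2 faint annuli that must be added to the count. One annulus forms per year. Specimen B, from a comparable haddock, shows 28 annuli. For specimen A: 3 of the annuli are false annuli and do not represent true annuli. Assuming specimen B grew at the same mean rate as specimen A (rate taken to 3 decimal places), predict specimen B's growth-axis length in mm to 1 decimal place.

4.3 mm

Specimen A: correcting the raw count gives 59 − 3 + 2 = 58 true annuli.
A: Extension rate ≈ 9.0 / 58 = 0.155 mm/yr.
For B, 0.155 mm/year × 28 years = 4.3 mm.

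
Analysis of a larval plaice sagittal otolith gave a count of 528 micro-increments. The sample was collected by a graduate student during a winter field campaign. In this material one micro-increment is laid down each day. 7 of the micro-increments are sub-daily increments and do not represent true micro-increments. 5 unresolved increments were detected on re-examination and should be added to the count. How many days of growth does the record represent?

After corrections the count is 528 − 7 + 5 = 526 micro-increments.
One micro-increment per day makes the duration 526 days.

526 days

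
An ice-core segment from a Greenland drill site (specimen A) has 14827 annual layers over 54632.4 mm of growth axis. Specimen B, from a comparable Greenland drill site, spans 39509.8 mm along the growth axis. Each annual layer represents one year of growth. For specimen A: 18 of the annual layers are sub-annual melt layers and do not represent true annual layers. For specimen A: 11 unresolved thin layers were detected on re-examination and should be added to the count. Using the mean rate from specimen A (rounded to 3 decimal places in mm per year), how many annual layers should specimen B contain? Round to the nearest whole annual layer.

Specimen A: after corrections the count is 14827 − 18 + 11 = 14820 annual layers.
A: Extension rate ≈ 54632.4 / 14820 = 3.686 mm/yr.
For B, 39509.8 / 3.686 = 10718.88 years ≈ 10719 annual layers.

10719 annual layers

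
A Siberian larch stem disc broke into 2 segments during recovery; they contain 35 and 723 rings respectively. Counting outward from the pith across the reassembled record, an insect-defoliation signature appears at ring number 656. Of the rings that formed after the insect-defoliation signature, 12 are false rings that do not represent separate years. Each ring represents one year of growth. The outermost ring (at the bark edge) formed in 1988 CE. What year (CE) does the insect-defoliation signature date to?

1898 CE

Total rings = 35 + 723 = 758.
The insect-defoliation signature sits at ring 656 from the pith, so 758 − 656 = 102 rings formed after it.
102 − 12 false = 90 true rings after the insect-defoliation signature.
1988 − 90 = 1898 CE.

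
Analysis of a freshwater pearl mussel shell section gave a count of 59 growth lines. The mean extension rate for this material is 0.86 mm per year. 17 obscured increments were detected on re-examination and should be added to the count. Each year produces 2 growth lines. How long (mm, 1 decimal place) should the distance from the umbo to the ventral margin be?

32.7 mm

Adjusted count: 59 + 17 = 76 growth lines.
Dividing by 2 growth lines per year: 76 / 2 = 38 years.
Predicted length = 0.86 mm/year × 38 years = 32.7 mm.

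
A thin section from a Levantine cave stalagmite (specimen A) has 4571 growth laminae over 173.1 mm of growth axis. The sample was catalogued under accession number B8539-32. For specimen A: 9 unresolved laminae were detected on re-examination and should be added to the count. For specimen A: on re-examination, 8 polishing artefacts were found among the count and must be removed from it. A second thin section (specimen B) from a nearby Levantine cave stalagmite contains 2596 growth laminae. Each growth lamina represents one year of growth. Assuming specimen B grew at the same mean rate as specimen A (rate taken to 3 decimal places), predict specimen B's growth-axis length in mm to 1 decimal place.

Specimen A: after corrections the count is 4571 − 8 + 9 = 4572 growth laminae.
A: Mean rate = 173.1 mm / 4572 years ≈ 0.038 mm per year.
B's length ≈ 0.038 × 2596 = 98.6 mm.

98.6 mm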